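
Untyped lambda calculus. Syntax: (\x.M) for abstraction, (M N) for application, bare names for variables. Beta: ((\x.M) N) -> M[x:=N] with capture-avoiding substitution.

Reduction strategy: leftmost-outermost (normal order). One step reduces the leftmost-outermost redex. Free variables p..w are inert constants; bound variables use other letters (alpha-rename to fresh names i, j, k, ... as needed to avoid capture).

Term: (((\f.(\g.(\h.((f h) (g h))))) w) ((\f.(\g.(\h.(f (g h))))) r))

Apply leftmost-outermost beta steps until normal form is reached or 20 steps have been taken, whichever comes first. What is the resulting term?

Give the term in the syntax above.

Answer: (\h.((w h) (\i.(r (h i)))))

Derivation:
Step 0: (((\f.(\g.(\h.((f h) (g h))))) w) ((\f.(\g.(\h.(f (g h))))) r))
Step 1: ((\g.(\h.((w h) (g h)))) ((\f.(\g.(\h.(f (g h))))) r))
Step 2: (\h.((w h) (((\f.(\g.(\h.(f (g h))))) r) h)))
Step 3: (\h.((w h) ((\g.(\h.(r (g h)))) h)))
Step 4: (\h.((w h) (\i.(r (h i)))))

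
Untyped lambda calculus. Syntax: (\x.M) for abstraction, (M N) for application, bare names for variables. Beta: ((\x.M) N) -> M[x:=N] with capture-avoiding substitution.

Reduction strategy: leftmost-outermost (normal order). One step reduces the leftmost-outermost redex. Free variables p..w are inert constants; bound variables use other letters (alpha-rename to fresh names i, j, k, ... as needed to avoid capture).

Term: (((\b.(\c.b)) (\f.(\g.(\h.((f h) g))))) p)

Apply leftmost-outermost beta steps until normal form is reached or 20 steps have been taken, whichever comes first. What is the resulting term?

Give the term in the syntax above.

Answer: (\f.(\g.(\h.((f h) g))))

Derivation:
Step 0: (((\b.(\c.b)) (\f.(\g.(\h.((f h) g))))) p)
Step 1: ((\c.(\f.(\g.(\h.((f h) g))))) p)
Step 2: (\f.(\g.(\h.((f h) g))))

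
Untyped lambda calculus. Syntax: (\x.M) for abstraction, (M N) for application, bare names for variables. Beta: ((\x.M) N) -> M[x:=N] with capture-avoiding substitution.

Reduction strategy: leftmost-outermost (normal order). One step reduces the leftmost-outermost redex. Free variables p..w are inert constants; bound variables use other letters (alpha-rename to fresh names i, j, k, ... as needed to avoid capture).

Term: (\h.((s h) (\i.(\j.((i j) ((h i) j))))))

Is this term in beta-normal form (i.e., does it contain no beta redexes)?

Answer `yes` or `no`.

Answer: yes

Derivation:
Term: (\h.((s h) (\i.(\j.((i j) ((h i) j))))))
No beta redexes found.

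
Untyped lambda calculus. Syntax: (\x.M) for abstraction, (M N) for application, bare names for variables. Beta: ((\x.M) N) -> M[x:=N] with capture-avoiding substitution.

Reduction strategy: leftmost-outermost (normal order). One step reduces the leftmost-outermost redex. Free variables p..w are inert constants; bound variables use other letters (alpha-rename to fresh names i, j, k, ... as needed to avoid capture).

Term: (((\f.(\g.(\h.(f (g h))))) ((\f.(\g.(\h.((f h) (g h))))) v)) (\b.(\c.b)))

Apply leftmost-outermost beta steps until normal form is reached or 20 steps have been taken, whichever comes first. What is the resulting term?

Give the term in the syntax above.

Answer: (\h.(\i.((v i) h)))

Derivation:
Step 0: (((\f.(\g.(\h.(f (g h))))) ((\f.(\g.(\h.((f h) (g h))))) v)) (\b.(\c.b)))
Step 1: ((\g.(\h.(((\f.(\g.(\h.((f h) (g h))))) v) (g h)))) (\b.(\c.b)))
Step 2: (\h.(((\f.(\g.(\h.((f h) (g h))))) v) ((\b.(\c.b)) h)))
Step 3: (\h.((\g.(\h.((v h) (g h)))) ((\b.(\c.b)) h)))
Step 4: (\h.(\i.((v i) (((\b.(\c.b)) h) i))))
Step 5: (\h.(\i.((v i) ((\c.h) i))))
Step 6: (\h.(\i.((v i) h)))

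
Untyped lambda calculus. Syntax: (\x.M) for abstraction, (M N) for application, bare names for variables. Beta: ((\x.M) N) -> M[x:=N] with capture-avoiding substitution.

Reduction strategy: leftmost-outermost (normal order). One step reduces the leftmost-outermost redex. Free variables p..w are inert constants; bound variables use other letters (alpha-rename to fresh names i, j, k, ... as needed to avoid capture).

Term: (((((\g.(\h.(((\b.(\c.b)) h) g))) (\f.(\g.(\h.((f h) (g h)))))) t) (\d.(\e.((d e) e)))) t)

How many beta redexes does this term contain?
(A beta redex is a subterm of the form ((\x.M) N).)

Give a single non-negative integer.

Answer: 2

Derivation:
Term: (((((\g.(\h.(((\b.(\c.b)) h) g))) (\f.(\g.(\h.((f h) (g h)))))) t) (\d.(\e.((d e) e)))) t)
  Redex: ((\g.(\h.(((\b.(\c.b)) h) g))) (\f.(\g.(\h.((f h) (g h))))))
  Redex: ((\b.(\c.b)) h)
Total redexes: 2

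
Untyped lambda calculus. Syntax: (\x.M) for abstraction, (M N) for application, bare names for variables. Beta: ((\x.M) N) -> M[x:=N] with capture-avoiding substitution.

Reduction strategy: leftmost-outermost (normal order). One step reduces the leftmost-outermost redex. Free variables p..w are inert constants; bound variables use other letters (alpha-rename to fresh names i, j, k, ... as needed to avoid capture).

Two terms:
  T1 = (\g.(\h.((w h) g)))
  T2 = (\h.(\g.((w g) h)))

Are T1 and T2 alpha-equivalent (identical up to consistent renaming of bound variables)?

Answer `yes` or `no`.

Term 1: (\g.(\h.((w h) g)))
Term 2: (\h.(\g.((w g) h)))
Alpha-equivalence: compare structure up to binder renaming.
Result: True

Answer: yes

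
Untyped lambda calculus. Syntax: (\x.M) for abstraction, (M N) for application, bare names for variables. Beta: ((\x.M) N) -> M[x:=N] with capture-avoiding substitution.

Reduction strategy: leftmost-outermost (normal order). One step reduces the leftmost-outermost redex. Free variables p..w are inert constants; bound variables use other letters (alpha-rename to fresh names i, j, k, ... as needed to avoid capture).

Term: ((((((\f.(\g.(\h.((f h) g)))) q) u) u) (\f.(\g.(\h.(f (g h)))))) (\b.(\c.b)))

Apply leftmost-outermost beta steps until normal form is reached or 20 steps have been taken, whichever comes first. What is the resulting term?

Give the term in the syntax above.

Step 0: ((((((\f.(\g.(\h.((f h) g)))) q) u) u) (\f.(\g.(\h.(f (g h)))))) (\b.(\c.b)))
Step 1: (((((\g.(\h.((q h) g))) u) u) (\f.(\g.(\h.(f (g h)))))) (\b.(\c.b)))
Step 2: ((((\h.((q h) u)) u) (\f.(\g.(\h.(f (g h)))))) (\b.(\c.b)))
Step 3: ((((q u) u) (\f.(\g.(\h.(f (g h)))))) (\b.(\c.b)))

Answer: ((((q u) u) (\f.(\g.(\h.(f (g h)))))) (\b.(\c.b)))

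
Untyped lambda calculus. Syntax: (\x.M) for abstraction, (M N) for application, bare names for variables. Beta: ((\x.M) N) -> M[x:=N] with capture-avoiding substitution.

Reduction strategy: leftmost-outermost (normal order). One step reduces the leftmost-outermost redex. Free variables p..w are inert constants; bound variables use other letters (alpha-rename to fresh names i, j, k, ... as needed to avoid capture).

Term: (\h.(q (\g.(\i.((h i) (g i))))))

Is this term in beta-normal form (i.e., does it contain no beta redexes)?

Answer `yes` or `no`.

Term: (\h.(q (\g.(\i.((h i) (g i))))))
No beta redexes found.

Answer: yes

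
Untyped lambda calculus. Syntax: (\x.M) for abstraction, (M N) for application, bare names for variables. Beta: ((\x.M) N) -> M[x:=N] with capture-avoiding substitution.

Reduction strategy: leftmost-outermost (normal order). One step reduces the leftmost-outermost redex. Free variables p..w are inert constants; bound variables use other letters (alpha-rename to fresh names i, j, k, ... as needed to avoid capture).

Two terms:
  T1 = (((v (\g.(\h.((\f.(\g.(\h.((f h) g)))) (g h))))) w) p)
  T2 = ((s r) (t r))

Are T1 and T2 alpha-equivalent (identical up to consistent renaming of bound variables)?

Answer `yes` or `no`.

Term 1: (((v (\g.(\h.((\f.(\g.(\h.((f h) g)))) (g h))))) w) p)
Term 2: ((s r) (t r))
Alpha-equivalence: compare structure up to binder renaming.
Result: False

Answer: no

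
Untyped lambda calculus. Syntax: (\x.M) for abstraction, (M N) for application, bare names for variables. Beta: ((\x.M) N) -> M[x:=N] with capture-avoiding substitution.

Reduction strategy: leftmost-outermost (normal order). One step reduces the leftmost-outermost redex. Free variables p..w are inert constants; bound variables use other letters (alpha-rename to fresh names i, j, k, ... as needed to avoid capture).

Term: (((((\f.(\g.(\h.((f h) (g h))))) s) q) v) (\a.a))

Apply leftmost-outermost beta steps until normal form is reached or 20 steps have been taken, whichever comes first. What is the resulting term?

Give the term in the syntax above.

Answer: (((s v) (q v)) (\a.a))

Derivation:
Step 0: (((((\f.(\g.(\h.((f h) (g h))))) s) q) v) (\a.a))
Step 1: ((((\g.(\h.((s h) (g h)))) q) v) (\a.a))
Step 2: (((\h.((s h) (q h))) v) (\a.a))
Step 3: (((s v) (q v)) (\a.a))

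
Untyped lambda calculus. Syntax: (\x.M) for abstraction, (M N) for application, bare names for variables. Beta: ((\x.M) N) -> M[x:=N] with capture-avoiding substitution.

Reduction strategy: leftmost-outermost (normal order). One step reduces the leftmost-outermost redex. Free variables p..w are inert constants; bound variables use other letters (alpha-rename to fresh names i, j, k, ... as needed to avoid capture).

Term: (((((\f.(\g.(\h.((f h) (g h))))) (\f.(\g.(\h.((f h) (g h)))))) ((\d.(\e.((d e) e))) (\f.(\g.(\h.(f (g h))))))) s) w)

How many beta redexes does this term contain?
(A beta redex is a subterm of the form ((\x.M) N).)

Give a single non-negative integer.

Term: (((((\f.(\g.(\h.((f h) (g h))))) (\f.(\g.(\h.((f h) (g h)))))) ((\d.(\e.((d e) e))) (\f.(\g.(\h.(f (g h))))))) s) w)
  Redex: ((\f.(\g.(\h.((f h) (g h))))) (\f.(\g.(\h.((f h) (g h))))))
  Redex: ((\d.(\e.((d e) e))) (\f.(\g.(\h.(f (g h))))))
Total redexes: 2

Answer: 2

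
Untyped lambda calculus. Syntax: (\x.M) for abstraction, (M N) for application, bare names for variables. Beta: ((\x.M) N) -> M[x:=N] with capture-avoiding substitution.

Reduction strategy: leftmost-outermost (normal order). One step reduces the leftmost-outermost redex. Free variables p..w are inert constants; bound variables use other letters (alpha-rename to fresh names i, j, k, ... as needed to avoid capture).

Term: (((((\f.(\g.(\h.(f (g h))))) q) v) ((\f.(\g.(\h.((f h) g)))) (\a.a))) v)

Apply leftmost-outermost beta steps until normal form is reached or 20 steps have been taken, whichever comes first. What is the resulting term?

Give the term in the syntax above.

Step 0: (((((\f.(\g.(\h.(f (g h))))) q) v) ((\f.(\g.(\h.((f h) g)))) (\a.a))) v)
Step 1: ((((\g.(\h.(q (g h)))) v) ((\f.(\g.(\h.((f h) g)))) (\a.a))) v)
Step 2: (((\h.(q (v h))) ((\f.(\g.(\h.((f h) g)))) (\a.a))) v)
Step 3: ((q (v ((\f.(\g.(\h.((f h) g)))) (\a.a)))) v)
Step 4: ((q (v (\g.(\h.(((\a.a) h) g))))) v)
Step 5: ((q (v (\g.(\h.(h g))))) v)

Answer: ((q (v (\g.(\h.(h g))))) v)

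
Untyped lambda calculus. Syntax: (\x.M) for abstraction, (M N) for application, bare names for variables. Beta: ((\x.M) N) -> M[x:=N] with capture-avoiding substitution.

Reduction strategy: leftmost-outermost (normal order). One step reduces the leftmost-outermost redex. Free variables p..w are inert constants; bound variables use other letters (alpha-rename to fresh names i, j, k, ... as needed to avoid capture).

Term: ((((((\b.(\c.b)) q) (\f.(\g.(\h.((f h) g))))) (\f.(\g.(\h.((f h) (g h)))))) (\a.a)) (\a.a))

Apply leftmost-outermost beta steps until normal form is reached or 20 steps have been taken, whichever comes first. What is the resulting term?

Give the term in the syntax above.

Answer: (((q (\f.(\g.(\h.((f h) (g h)))))) (\a.a)) (\a.a))

Derivation:
Step 0: ((((((\b.(\c.b)) q) (\f.(\g.(\h.((f h) g))))) (\f.(\g.(\h.((f h) (g h)))))) (\a.a)) (\a.a))
Step 1: (((((\c.q) (\f.(\g.(\h.((f h) g))))) (\f.(\g.(\h.((f h) (g h)))))) (\a.a)) (\a.a))
Step 2: (((q (\f.(\g.(\h.((f h) (g h)))))) (\a.a)) (\a.a))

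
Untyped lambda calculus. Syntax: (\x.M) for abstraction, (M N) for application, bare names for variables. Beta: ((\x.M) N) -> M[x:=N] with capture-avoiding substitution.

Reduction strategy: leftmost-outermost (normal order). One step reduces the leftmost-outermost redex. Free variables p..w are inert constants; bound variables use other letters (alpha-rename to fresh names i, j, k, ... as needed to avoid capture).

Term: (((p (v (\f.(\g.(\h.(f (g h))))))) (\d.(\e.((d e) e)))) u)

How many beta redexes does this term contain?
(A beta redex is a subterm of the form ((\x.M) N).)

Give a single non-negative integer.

Term: (((p (v (\f.(\g.(\h.(f (g h))))))) (\d.(\e.((d e) e)))) u)
  (no redexes)
Total redexes: 0

Answer: 0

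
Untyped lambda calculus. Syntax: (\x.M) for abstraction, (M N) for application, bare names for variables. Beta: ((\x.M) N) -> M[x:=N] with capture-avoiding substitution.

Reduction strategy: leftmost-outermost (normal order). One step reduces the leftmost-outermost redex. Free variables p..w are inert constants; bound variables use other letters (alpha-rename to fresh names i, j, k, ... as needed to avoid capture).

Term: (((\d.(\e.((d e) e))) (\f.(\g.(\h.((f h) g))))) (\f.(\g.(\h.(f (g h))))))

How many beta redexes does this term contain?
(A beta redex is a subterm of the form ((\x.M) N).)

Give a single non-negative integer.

Term: (((\d.(\e.((d e) e))) (\f.(\g.(\h.((f h) g))))) (\f.(\g.(\h.(f (g h))))))
  Redex: ((\d.(\e.((d e) e))) (\f.(\g.(\h.((f h) g)))))
Total redexes: 1

Answer: 1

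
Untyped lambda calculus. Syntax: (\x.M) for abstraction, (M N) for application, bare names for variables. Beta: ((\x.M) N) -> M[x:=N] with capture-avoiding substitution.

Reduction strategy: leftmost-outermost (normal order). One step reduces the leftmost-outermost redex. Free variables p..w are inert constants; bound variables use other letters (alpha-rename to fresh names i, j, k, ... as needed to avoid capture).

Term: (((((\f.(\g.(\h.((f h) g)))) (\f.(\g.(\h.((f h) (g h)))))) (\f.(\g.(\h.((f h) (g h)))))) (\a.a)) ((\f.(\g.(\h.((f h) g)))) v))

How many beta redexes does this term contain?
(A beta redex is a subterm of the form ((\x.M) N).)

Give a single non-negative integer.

Answer: 2

Derivation:
Term: (((((\f.(\g.(\h.((f h) g)))) (\f.(\g.(\h.((f h) (g h)))))) (\f.(\g.(\h.((f h) (g h)))))) (\a.a)) ((\f.(\g.(\h.((f h) g)))) v))
  Redex: ((\f.(\g.(\h.((f h) g)))) (\f.(\g.(\h.((f h) (g h))))))
  Redex: ((\f.(\g.(\h.((f h) g)))) v)
Total redexes: 2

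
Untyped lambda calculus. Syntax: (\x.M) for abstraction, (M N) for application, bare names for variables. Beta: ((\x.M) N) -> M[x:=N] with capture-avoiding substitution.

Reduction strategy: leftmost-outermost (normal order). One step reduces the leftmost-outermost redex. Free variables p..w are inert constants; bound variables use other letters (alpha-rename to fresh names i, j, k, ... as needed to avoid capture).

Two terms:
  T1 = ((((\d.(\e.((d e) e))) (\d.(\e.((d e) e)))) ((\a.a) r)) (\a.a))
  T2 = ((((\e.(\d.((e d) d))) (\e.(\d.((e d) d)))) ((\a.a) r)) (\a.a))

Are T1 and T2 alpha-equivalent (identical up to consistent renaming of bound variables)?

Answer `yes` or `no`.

Term 1: ((((\d.(\e.((d e) e))) (\d.(\e.((d e) e)))) ((\a.a) r)) (\a.a))
Term 2: ((((\e.(\d.((e d) d))) (\e.(\d.((e d) d)))) ((\a.a) r)) (\a.a))
Alpha-equivalence: compare structure up to binder renaming.
Result: True

Answer: yes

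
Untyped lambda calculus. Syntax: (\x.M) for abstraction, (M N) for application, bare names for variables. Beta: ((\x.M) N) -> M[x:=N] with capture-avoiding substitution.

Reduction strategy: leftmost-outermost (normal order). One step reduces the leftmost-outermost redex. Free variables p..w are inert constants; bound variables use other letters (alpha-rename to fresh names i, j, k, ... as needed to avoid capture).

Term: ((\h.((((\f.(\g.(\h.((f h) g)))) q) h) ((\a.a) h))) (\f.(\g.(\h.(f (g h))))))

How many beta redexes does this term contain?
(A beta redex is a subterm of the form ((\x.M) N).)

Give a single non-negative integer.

Answer: 3

Derivation:
Term: ((\h.((((\f.(\g.(\h.((f h) g)))) q) h) ((\a.a) h))) (\f.(\g.(\h.(f (g h))))))
  Redex: ((\h.((((\f.(\g.(\h.((f h) g)))) q) h) ((\a.a) h))) (\f.(\g.(\h.(f (g h))))))
  Redex: ((\f.(\g.(\h.((f h) g)))) q)
  Redex: ((\a.a) h)
Total redexes: 3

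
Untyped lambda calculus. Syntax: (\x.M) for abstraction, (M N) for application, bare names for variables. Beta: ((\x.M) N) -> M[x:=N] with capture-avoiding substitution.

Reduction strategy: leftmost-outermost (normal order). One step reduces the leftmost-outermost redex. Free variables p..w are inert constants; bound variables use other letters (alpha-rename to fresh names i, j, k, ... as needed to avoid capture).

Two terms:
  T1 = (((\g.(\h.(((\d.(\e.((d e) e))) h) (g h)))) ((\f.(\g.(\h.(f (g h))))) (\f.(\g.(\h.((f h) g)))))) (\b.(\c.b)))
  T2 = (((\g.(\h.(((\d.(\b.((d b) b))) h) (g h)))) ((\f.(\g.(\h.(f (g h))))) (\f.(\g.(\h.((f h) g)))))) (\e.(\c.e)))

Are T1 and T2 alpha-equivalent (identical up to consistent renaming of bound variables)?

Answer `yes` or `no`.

Term 1: (((\g.(\h.(((\d.(\e.((d e) e))) h) (g h)))) ((\f.(\g.(\h.(f (g h))))) (\f.(\g.(\h.((f h) g)))))) (\b.(\c.b)))
Term 2: (((\g.(\h.(((\d.(\b.((d b) b))) h) (g h)))) ((\f.(\g.(\h.(f (g h))))) (\f.(\g.(\h.((f h) g)))))) (\e.(\c.e)))
Alpha-equivalence: compare structure up to binder renaming.
Result: True

Answer: yes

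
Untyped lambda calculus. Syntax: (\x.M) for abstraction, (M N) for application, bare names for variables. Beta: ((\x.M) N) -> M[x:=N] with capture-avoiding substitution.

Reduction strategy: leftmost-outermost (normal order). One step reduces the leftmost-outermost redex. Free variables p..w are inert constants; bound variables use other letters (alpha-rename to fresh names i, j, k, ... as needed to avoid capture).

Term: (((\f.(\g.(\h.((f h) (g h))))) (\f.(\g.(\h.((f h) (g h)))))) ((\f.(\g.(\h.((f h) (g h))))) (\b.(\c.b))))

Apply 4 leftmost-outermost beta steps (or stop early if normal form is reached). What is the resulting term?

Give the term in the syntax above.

Answer: (\h.(\i.((h i) ((((\f.(\g.(\h.((f h) (g h))))) (\b.(\c.b))) h) i))))

Derivation:
Step 0: (((\f.(\g.(\h.((f h) (g h))))) (\f.(\g.(\h.((f h) (g h)))))) ((\f.(\g.(\h.((f h) (g h))))) (\b.(\c.b))))
Step 1: ((\g.(\h.(((\f.(\g.(\h.((f h) (g h))))) h) (g h)))) ((\f.(\g.(\h.((f h) (g h))))) (\b.(\c.b))))
Step 2: (\h.(((\f.(\g.(\h.((f h) (g h))))) h) (((\f.(\g.(\h.((f h) (g h))))) (\b.(\c.b))) h)))
Step 3: (\h.((\g.(\i.((h i) (g i)))) (((\f.(\g.(\h.((f h) (g h))))) (\b.(\c.b))) h)))
Step 4: (\h.(\i.((h i) ((((\f.(\g.(\h.((f h) (g h))))) (\b.(\c.b))) h) i))))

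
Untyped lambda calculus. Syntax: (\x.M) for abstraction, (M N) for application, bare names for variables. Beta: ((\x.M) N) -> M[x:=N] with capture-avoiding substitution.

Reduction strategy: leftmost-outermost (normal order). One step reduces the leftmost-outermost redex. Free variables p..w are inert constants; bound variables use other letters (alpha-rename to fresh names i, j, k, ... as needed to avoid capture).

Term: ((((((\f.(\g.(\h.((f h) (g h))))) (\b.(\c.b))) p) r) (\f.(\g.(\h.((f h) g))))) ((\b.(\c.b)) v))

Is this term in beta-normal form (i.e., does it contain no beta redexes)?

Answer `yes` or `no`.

Term: ((((((\f.(\g.(\h.((f h) (g h))))) (\b.(\c.b))) p) r) (\f.(\g.(\h.((f h) g))))) ((\b.(\c.b)) v))
Found 2 beta redex(es).

Answer: no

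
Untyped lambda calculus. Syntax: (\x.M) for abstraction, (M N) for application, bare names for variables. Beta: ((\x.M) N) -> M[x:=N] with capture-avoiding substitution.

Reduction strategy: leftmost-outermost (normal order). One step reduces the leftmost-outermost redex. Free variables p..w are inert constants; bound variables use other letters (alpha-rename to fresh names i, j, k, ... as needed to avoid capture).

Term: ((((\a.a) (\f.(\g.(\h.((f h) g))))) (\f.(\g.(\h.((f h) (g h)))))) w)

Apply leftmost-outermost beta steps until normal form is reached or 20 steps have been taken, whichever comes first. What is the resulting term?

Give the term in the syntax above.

Step 0: ((((\a.a) (\f.(\g.(\h.((f h) g))))) (\f.(\g.(\h.((f h) (g h)))))) w)
Step 1: (((\f.(\g.(\h.((f h) g)))) (\f.(\g.(\h.((f h) (g h)))))) w)
Step 2: ((\g.(\h.(((\f.(\g.(\h.((f h) (g h))))) h) g))) w)
Step 3: (\h.(((\f.(\g.(\h.((f h) (g h))))) h) w))
Step 4: (\h.((\g.(\i.((h i) (g i)))) w))
Step 5: (\h.(\i.((h i) (w i))))

Answer: (\h.(\i.((h i) (w i))))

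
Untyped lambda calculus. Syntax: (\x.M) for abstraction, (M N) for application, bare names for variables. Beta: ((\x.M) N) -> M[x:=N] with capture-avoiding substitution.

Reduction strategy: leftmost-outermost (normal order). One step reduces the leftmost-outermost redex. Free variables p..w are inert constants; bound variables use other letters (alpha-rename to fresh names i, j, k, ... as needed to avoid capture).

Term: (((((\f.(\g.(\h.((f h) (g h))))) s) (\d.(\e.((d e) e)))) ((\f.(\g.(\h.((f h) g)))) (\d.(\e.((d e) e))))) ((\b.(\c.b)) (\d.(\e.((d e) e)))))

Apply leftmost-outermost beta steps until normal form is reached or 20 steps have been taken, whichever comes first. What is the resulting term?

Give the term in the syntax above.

Step 0: (((((\f.(\g.(\h.((f h) (g h))))) s) (\d.(\e.((d e) e)))) ((\f.(\g.(\h.((f h) g)))) (\d.(\e.((d e) e))))) ((\b.(\c.b)) (\d.(\e.((d e) e)))))
Step 1: ((((\g.(\h.((s h) (g h)))) (\d.(\e.((d e) e)))) ((\f.(\g.(\h.((f h) g)))) (\d.(\e.((d e) e))))) ((\b.(\c.b)) (\d.(\e.((d e) e)))))
Step 2: (((\h.((s h) ((\d.(\e.((d e) e))) h))) ((\f.(\g.(\h.((f h) g)))) (\d.(\e.((d e) e))))) ((\b.(\c.b)) (\d.(\e.((d e) e)))))
Step 3: (((s ((\f.(\g.(\h.((f h) g)))) (\d.(\e.((d e) e))))) ((\d.(\e.((d e) e))) ((\f.(\g.(\h.((f h) g)))) (\d.(\e.((d e) e)))))) ((\b.(\c.b)) (\d.(\e.((d e) e)))))
Step 4: (((s (\g.(\h.(((\d.(\e.((d e) e))) h) g)))) ((\d.(\e.((d e) e))) ((\f.(\g.(\h.((f h) g)))) (\d.(\e.((d e) e)))))) ((\b.(\c.b)) (\d.(\e.((d e) e)))))
Step 5: (((s (\g.(\h.((\e.((h e) e)) g)))) ((\d.(\e.((d e) e))) ((\f.(\g.(\h.((f h) g)))) (\d.(\e.((d e) e)))))) ((\b.(\c.b)) (\d.(\e.((d e) e)))))
Step 6: (((s (\g.(\h.((h g) g)))) ((\d.(\e.((d e) e))) ((\f.(\g.(\h.((f h) g)))) (\d.(\e.((d e) e)))))) ((\b.(\c.b)) (\d.(\e.((d e) e)))))
Step 7: (((s (\g.(\h.((h g) g)))) (\e.((((\f.(\g.(\h.((f h) g)))) (\d.(\e.((d e) e)))) e) e))) ((\b.(\c.b)) (\d.(\e.((d e) e)))))
Step 8: (((s (\g.(\h.((h g) g)))) (\e.(((\g.(\h.(((\d.(\e.((d e) e))) h) g))) e) e))) ((\b.(\c.b)) (\d.(\e.((d e) e)))))
Step 9: (((s (\g.(\h.((h g) g)))) (\e.((\h.(((\d.(\e.((d e) e))) h) e)) e))) ((\b.(\c.b)) (\d.(\e.((d e) e)))))
Step 10: (((s (\g.(\h.((h g) g)))) (\e.(((\d.(\e.((d e) e))) e) e))) ((\b.(\c.b)) (\d.(\e.((d e) e)))))
Step 11: (((s (\g.(\h.((h g) g)))) (\e.((\i.((e i) i)) e))) ((\b.(\c.b)) (\d.(\e.((d e) e)))))
Step 12: (((s (\g.(\h.((h g) g)))) (\e.((e e) e))) ((\b.(\c.b)) (\d.(\e.((d e) e)))))
Step 13: (((s (\g.(\h.((h g) g)))) (\e.((e e) e))) (\c.(\d.(\e.((d e) e)))))

Answer: (((s (\g.(\h.((h g) g)))) (\e.((e e) e))) (\c.(\d.(\e.((d e) e)))))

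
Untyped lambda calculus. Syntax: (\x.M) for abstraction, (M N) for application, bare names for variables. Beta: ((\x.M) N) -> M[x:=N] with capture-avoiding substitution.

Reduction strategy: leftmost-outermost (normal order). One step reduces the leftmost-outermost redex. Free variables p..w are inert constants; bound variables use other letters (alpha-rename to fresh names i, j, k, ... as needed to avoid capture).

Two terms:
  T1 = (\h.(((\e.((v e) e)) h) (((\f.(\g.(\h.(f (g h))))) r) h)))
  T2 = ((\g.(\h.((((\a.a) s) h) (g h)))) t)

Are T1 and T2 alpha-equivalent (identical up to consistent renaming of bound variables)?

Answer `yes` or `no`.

Term 1: (\h.(((\e.((v e) e)) h) (((\f.(\g.(\h.(f (g h))))) r) h)))
Term 2: ((\g.(\h.((((\a.a) s) h) (g h)))) t)
Alpha-equivalence: compare structure up to binder renaming.
Result: False

Answer: no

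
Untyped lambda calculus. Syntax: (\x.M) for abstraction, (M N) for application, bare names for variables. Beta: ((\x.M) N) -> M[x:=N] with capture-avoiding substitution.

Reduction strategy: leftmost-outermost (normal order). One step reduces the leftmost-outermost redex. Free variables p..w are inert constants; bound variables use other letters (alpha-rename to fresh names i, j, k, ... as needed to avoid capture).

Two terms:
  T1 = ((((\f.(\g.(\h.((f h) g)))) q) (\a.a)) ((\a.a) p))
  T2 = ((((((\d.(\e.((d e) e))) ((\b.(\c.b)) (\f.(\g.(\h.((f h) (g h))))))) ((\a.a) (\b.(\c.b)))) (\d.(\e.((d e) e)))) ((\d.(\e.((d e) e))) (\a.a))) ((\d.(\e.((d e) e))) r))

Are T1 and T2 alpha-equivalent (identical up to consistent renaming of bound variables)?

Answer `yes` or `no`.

Term 1: ((((\f.(\g.(\h.((f h) g)))) q) (\a.a)) ((\a.a) p))
Term 2: ((((((\d.(\e.((d e) e))) ((\b.(\c.b)) (\f.(\g.(\h.((f h) (g h))))))) ((\a.a) (\b.(\c.b)))) (\d.(\e.((d e) e)))) ((\d.(\e.((d e) e))) (\a.a))) ((\d.(\e.((d e) e))) r))
Alpha-equivalence: compare structure up to binder renaming.
Result: False

Answer: no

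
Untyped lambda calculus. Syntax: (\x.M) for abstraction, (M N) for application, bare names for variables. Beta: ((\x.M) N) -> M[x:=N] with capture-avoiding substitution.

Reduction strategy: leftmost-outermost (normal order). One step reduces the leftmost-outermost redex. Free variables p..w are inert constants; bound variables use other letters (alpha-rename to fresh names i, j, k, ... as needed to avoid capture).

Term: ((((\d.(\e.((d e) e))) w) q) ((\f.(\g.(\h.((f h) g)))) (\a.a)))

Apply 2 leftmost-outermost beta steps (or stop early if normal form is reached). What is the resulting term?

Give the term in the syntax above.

Answer: (((w q) q) ((\f.(\g.(\h.((f h) g)))) (\a.a)))

Derivation:
Step 0: ((((\d.(\e.((d e) e))) w) q) ((\f.(\g.(\h.((f h) g)))) (\a.a)))
Step 1: (((\e.((w e) e)) q) ((\f.(\g.(\h.((f h) g)))) (\a.a)))
Step 2: (((w q) q) ((\f.(\g.(\h.((f h) g)))) (\a.a)))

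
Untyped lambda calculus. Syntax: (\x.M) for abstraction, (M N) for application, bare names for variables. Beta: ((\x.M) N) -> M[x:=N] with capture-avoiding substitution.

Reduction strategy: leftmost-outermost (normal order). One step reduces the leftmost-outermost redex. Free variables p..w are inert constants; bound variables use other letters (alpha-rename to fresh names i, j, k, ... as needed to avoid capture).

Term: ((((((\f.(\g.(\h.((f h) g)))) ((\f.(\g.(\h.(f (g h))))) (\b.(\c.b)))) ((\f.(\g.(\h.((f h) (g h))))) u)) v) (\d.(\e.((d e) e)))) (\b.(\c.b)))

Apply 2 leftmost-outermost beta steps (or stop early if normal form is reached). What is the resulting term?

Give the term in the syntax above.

Answer: ((((\h.((((\f.(\g.(\h.(f (g h))))) (\b.(\c.b))) h) ((\f.(\g.(\h.((f h) (g h))))) u))) v) (\d.(\e.((d e) e)))) (\b.(\c.b)))

Derivation:
Step 0: ((((((\f.(\g.(\h.((f h) g)))) ((\f.(\g.(\h.(f (g h))))) (\b.(\c.b)))) ((\f.(\g.(\h.((f h) (g h))))) u)) v) (\d.(\e.((d e) e)))) (\b.(\c.b)))
Step 1: (((((\g.(\h.((((\f.(\g.(\h.(f (g h))))) (\b.(\c.b))) h) g))) ((\f.(\g.(\h.((f h) (g h))))) u)) v) (\d.(\e.((d e) e)))) (\b.(\c.b)))
Step 2: ((((\h.((((\f.(\g.(\h.(f (g h))))) (\b.(\c.b))) h) ((\f.(\g.(\h.((f h) (g h))))) u))) v) (\d.(\e.((d e) e)))) (\b.(\c.b)))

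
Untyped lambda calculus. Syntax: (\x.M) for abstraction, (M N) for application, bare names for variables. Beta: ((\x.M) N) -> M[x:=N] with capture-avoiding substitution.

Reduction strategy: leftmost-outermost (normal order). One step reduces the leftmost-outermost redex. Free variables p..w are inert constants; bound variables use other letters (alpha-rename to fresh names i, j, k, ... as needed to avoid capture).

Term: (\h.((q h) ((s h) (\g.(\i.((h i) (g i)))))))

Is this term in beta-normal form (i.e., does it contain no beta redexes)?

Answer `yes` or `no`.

Term: (\h.((q h) ((s h) (\g.(\i.((h i) (g i)))))))
No beta redexes found.

Answer: yes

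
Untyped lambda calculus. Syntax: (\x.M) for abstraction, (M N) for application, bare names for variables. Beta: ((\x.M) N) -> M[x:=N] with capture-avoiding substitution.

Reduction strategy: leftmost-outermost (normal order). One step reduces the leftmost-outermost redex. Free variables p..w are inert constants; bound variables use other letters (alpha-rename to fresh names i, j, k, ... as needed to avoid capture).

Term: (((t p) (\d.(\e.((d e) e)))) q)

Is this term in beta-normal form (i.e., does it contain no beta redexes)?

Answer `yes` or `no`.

Answer: yes

Derivation:
Term: (((t p) (\d.(\e.((d e) e)))) q)
No beta redexes found.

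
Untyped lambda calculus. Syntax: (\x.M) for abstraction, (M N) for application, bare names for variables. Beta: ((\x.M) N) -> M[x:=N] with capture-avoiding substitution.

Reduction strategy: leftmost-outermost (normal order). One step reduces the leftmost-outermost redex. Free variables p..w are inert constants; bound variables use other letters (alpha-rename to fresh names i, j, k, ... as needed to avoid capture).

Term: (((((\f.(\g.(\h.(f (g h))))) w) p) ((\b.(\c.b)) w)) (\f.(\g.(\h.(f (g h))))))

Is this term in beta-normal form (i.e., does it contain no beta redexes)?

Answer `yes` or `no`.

Answer: no

Derivation:
Term: (((((\f.(\g.(\h.(f (g h))))) w) p) ((\b.(\c.b)) w)) (\f.(\g.(\h.(f (g h))))))
Found 2 beta redex(es).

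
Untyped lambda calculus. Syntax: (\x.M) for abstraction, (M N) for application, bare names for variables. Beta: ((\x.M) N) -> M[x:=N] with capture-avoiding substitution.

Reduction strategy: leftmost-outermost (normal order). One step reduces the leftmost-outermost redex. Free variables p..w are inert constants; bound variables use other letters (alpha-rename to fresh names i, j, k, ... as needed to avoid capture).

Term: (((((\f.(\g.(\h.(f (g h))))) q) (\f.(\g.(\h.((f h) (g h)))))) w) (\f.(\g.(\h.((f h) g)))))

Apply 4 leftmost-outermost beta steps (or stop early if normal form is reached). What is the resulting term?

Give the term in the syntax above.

Step 0: (((((\f.(\g.(\h.(f (g h))))) q) (\f.(\g.(\h.((f h) (g h)))))) w) (\f.(\g.(\h.((f h) g)))))
Step 1: ((((\g.(\h.(q (g h)))) (\f.(\g.(\h.((f h) (g h)))))) w) (\f.(\g.(\h.((f h) g)))))
Step 2: (((\h.(q ((\f.(\g.(\h.((f h) (g h))))) h))) w) (\f.(\g.(\h.((f h) g)))))
Step 3: ((q ((\f.(\g.(\h.((f h) (g h))))) w)) (\f.(\g.(\h.((f h) g)))))
Step 4: ((q (\g.(\h.((w h) (g h))))) (\f.(\g.(\h.((f h) g)))))

Answer: ((q (\g.(\h.((w h) (g h))))) (\f.(\g.(\h.((f h) g)))))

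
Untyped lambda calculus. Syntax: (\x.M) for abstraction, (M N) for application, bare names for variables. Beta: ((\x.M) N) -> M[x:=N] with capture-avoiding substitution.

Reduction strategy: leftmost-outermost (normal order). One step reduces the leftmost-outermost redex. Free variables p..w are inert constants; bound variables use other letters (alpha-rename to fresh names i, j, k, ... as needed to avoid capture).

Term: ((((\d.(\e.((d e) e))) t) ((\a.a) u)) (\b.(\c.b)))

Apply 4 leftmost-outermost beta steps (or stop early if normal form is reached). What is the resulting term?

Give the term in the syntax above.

Step 0: ((((\d.(\e.((d e) e))) t) ((\a.a) u)) (\b.(\c.b)))
Step 1: (((\e.((t e) e)) ((\a.a) u)) (\b.(\c.b)))
Step 2: (((t ((\a.a) u)) ((\a.a) u)) (\b.(\c.b)))
Step 3: (((t u) ((\a.a) u)) (\b.(\c.b)))
Step 4: (((t u) u) (\b.(\c.b)))

Answer: (((t u) u) (\b.(\c.b)))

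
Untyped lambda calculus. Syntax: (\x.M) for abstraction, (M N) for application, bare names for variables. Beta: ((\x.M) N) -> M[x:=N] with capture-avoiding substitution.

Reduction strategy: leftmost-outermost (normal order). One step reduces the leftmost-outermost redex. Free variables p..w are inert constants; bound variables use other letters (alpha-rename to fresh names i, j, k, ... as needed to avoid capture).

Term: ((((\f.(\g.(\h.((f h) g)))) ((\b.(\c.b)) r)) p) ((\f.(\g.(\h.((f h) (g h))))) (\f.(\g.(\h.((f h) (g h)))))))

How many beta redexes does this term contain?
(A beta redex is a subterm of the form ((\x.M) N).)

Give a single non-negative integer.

Term: ((((\f.(\g.(\h.((f h) g)))) ((\b.(\c.b)) r)) p) ((\f.(\g.(\h.((f h) (g h))))) (\f.(\g.(\h.((f h) (g h)))))))
  Redex: ((\f.(\g.(\h.((f h) g)))) ((\b.(\c.b)) r))
  Redex: ((\b.(\c.b)) r)
  Redex: ((\f.(\g.(\h.((f h) (g h))))) (\f.(\g.(\h.((f h) (g h))))))
Total redexes: 3

Answer: 3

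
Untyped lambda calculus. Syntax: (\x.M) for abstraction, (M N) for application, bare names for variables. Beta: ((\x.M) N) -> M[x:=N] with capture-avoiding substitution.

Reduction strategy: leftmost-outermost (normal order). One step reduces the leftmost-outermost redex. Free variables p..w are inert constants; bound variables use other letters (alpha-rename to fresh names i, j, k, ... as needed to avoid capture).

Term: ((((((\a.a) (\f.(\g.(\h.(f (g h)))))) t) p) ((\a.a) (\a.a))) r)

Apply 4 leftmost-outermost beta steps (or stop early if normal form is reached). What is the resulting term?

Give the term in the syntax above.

Answer: ((t (p ((\a.a) (\a.a)))) r)

Derivation:
Step 0: ((((((\a.a) (\f.(\g.(\h.(f (g h)))))) t) p) ((\a.a) (\a.a))) r)
Step 1: (((((\f.(\g.(\h.(f (g h))))) t) p) ((\a.a) (\a.a))) r)
Step 2: ((((\g.(\h.(t (g h)))) p) ((\a.a) (\a.a))) r)
Step 3: (((\h.(t (p h))) ((\a.a) (\a.a))) r)
Step 4: ((t (p ((\a.a) (\a.a)))) r)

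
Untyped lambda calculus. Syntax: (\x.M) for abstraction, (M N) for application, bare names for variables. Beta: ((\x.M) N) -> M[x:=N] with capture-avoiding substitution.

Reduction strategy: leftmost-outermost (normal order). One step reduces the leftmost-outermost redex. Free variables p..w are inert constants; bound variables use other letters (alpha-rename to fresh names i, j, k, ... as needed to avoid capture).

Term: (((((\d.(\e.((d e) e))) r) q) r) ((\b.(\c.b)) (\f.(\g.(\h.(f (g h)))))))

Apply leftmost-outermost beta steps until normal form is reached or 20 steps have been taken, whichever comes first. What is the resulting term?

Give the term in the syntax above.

Step 0: (((((\d.(\e.((d e) e))) r) q) r) ((\b.(\c.b)) (\f.(\g.(\h.(f (g h)))))))
Step 1: ((((\e.((r e) e)) q) r) ((\b.(\c.b)) (\f.(\g.(\h.(f (g h)))))))
Step 2: ((((r q) q) r) ((\b.(\c.b)) (\f.(\g.(\h.(f (g h)))))))
Step 3: ((((r q) q) r) (\c.(\f.(\g.(\h.(f (g h)))))))

Answer: ((((r q) q) r) (\c.(\f.(\g.(\h.(f (g h)))))))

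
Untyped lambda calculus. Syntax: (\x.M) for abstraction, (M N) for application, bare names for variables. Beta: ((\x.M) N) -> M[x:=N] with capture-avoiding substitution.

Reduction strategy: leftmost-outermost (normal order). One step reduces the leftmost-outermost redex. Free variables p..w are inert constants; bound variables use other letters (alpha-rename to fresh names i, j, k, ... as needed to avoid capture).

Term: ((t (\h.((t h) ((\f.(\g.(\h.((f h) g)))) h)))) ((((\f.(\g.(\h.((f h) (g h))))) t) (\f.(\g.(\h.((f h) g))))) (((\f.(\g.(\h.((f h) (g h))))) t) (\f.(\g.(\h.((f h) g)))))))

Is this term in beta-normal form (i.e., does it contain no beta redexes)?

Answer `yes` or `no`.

Term: ((t (\h.((t h) ((\f.(\g.(\h.((f h) g)))) h)))) ((((\f.(\g.(\h.((f h) (g h))))) t) (\f.(\g.(\h.((f h) g))))) (((\f.(\g.(\h.((f h) (g h))))) t) (\f.(\g.(\h.((f h) g)))))))
Found 3 beta redex(es).

Answer: no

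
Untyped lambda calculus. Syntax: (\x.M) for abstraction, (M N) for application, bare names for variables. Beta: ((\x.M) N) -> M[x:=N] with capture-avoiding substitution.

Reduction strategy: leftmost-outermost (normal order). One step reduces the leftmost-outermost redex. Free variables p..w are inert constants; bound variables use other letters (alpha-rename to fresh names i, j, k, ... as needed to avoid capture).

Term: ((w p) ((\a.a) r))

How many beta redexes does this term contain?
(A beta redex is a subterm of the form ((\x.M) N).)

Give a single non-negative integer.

Term: ((w p) ((\a.a) r))
  Redex: ((\a.a) r)
Total redexes: 1

Answer: 1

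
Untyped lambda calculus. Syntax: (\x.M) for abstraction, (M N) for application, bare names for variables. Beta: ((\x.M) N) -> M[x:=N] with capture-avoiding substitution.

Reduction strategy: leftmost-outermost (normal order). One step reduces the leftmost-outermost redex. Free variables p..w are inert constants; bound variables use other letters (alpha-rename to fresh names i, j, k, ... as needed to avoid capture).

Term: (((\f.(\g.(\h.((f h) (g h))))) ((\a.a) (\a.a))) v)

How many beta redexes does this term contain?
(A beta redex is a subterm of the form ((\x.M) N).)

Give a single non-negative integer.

Term: (((\f.(\g.(\h.((f h) (g h))))) ((\a.a) (\a.a))) v)
  Redex: ((\f.(\g.(\h.((f h) (g h))))) ((\a.a) (\a.a)))
  Redex: ((\a.a) (\a.a))
Total redexes: 2

Answer: 2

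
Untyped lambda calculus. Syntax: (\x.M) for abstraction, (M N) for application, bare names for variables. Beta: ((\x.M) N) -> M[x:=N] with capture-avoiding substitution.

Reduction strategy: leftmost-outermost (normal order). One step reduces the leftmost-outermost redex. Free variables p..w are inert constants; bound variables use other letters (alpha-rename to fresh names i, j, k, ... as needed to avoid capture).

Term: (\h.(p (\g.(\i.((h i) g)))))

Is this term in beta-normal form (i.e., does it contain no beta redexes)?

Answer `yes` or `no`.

Answer: yes

Derivation:
Term: (\h.(p (\g.(\i.((h i) g)))))
No beta redexes found.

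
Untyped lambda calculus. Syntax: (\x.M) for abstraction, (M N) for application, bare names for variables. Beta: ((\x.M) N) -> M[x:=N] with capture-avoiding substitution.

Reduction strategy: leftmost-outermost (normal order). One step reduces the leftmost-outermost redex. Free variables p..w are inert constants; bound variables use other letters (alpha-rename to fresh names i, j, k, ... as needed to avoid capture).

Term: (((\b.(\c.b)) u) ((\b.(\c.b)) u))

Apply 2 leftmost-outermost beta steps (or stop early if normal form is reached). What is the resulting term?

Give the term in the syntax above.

Step 0: (((\b.(\c.b)) u) ((\b.(\c.b)) u))
Step 1: ((\c.u) ((\b.(\c.b)) u))
Step 2: u

Answer: u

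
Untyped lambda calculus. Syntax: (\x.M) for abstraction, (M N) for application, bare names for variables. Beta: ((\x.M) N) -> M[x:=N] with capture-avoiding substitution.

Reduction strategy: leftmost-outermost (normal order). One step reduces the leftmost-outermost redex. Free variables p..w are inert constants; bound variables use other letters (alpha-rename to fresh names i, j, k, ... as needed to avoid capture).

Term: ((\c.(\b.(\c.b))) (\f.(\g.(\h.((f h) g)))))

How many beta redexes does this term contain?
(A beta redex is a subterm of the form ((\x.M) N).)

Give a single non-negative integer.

Answer: 1

Derivation:
Term: ((\c.(\b.(\c.b))) (\f.(\g.(\h.((f h) g)))))
  Redex: ((\c.(\b.(\c.b))) (\f.(\g.(\h.((f h) g)))))
Total redexes: 1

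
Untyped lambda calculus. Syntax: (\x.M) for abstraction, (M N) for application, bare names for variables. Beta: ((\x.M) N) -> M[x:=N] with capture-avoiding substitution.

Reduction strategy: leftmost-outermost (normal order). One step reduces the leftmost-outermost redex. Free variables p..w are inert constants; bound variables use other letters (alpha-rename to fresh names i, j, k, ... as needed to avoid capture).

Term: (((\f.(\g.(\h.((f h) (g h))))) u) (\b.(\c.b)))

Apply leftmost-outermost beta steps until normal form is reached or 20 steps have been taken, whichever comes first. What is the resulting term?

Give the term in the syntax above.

Step 0: (((\f.(\g.(\h.((f h) (g h))))) u) (\b.(\c.b)))
Step 1: ((\g.(\h.((u h) (g h)))) (\b.(\c.b)))
Step 2: (\h.((u h) ((\b.(\c.b)) h)))
Step 3: (\h.((u h) (\c.h)))

Answer: (\h.((u h) (\c.h)))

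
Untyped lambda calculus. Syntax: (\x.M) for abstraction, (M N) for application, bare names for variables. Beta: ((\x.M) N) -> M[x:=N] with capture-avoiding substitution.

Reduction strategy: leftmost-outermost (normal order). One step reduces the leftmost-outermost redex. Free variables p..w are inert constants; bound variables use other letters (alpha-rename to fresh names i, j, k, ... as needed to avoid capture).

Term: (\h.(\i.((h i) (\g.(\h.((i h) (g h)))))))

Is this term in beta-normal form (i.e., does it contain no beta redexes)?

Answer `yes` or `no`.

Term: (\h.(\i.((h i) (\g.(\h.((i h) (g h)))))))
No beta redexes found.

Answer: yes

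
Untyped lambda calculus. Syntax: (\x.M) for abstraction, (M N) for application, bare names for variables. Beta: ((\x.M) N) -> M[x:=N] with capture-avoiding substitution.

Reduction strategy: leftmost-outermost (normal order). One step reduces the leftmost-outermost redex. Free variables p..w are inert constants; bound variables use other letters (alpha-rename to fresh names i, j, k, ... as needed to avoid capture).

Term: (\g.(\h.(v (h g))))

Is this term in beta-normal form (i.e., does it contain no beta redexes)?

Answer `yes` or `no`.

Answer: yes

Derivation:
Term: (\g.(\h.(v (h g))))
No beta redexes found.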